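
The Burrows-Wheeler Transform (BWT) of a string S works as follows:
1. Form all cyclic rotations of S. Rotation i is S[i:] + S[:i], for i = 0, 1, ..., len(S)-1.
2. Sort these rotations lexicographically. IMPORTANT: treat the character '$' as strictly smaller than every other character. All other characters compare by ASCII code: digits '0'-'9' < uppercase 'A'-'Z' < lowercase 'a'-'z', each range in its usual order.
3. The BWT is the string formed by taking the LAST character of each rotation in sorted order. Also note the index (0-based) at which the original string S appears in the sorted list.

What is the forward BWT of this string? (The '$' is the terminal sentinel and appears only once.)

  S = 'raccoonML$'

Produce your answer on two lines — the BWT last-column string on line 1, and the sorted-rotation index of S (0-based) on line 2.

All 10 rotations (rotation i = S[i:]+S[:i]):
  rot[0] = raccoonML$
  rot[1] = accoonML$r
  rot[2] = ccoonML$ra
  rot[3] = coonML$rac
  rot[4] = oonML$racc
  rot[5] = onML$racco
  rot[6] = nML$raccoo
  rot[7] = ML$raccoon
  rot[8] = L$raccoonM
  rot[9] = $raccoonML
Sorted (with $ < everything):
  sorted[0] = $raccoonML  (last char: 'L')
  sorted[1] = L$raccoonM  (last char: 'M')
  sorted[2] = ML$raccoon  (last char: 'n')
  sorted[3] = accoonML$r  (last char: 'r')
  sorted[4] = ccoonML$ra  (last char: 'a')
  sorted[5] = coonML$rac  (last char: 'c')
  sorted[6] = nML$raccoo  (last char: 'o')
  sorted[7] = onML$racco  (last char: 'o')
  sorted[8] = oonML$racc  (last char: 'c')
  sorted[9] = raccoonML$  (last char: '$')
Last column: LMnracooc$
Original string S is at sorted index 9

Answer: LMnracooc$
9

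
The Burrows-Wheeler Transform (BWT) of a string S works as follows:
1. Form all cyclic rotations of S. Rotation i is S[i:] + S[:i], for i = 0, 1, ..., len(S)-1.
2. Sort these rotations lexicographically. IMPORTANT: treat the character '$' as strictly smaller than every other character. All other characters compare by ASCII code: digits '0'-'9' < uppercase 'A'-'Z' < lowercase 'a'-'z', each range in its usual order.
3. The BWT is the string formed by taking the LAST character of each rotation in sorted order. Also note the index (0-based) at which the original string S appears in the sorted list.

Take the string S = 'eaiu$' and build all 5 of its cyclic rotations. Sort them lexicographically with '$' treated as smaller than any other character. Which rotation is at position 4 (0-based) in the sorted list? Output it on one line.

All 5 rotations (rotation i = S[i:]+S[:i]):
  rot[0] = eaiu$
  rot[1] = aiu$e
  rot[2] = iu$ea
  rot[3] = u$eai
  rot[4] = $eaiu
Sorted (with $ < everything):
  sorted[0] = $eaiu
  sorted[1] = aiu$e
  sorted[2] = eaiu$
  sorted[3] = iu$ea
  sorted[4] = u$eai
sorted[4] = u$eai

Answer: u$eai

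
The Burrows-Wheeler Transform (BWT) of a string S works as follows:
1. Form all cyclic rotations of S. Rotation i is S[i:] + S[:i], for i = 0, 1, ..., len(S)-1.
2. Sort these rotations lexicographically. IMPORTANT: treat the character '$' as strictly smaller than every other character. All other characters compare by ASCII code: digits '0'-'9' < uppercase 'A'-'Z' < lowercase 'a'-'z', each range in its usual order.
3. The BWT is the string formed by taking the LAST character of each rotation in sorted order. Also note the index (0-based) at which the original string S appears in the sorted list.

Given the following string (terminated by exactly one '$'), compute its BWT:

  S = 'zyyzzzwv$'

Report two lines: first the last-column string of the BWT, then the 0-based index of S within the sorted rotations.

Answer: vwzzyz$zy
6

Derivation:
All 9 rotations (rotation i = S[i:]+S[:i]):
  rot[0] = zyyzzzwv$
  rot[1] = yyzzzwv$z
  rot[2] = yzzzwv$zy
  rot[3] = zzzwv$zyy
  rot[4] = zzwv$zyyz
  rot[5] = zwv$zyyzz
  rot[6] = wv$zyyzzz
  rot[7] = v$zyyzzzw
  rot[8] = $zyyzzzwv
Sorted (with $ < everything):
  sorted[0] = $zyyzzzwv  (last char: 'v')
  sorted[1] = v$zyyzzzw  (last char: 'w')
  sorted[2] = wv$zyyzzz  (last char: 'z')
  sorted[3] = yyzzzwv$z  (last char: 'z')
  sorted[4] = yzzzwv$zy  (last char: 'y')
  sorted[5] = zwv$zyyzz  (last char: 'z')
  sorted[6] = zyyzzzwv$  (last char: '$')
  sorted[7] = zzwv$zyyz  (last char: 'z')
  sorted[8] = zzzwv$zyy  (last char: 'y')
Last column: vwzzyz$zy
Original string S is at sorted index 6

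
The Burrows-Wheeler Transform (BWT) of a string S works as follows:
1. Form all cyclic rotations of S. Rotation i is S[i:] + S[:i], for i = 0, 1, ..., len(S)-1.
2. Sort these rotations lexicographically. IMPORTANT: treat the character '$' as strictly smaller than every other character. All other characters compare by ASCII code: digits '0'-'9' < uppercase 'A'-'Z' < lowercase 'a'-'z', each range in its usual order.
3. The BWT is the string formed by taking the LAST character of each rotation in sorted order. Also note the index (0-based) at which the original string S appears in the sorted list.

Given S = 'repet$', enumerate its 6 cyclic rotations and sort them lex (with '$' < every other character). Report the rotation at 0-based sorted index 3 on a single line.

All 6 rotations (rotation i = S[i:]+S[:i]):
  rot[0] = repet$
  rot[1] = epet$r
  rot[2] = pet$re
  rot[3] = et$rep
  rot[4] = t$repe
  rot[5] = $repet
Sorted (with $ < everything):
  sorted[0] = $repet
  sorted[1] = epet$r
  sorted[2] = et$rep
  sorted[3] = pet$re
  sorted[4] = repet$
  sorted[5] = t$repe
sorted[3] = pet$re

Answer: pet$re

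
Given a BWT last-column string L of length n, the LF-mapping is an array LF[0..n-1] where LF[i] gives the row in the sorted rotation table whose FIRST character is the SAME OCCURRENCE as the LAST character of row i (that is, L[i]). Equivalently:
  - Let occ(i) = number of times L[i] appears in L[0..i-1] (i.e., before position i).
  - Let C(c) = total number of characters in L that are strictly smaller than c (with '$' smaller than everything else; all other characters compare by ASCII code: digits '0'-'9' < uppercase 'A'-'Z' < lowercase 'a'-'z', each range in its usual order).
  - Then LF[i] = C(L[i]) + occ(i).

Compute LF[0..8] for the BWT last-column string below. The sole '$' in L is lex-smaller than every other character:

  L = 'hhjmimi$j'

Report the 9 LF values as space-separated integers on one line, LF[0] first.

Answer: 1 2 5 7 3 8 4 0 6

Derivation:
Char counts: '$':1, 'h':2, 'i':2, 'j':2, 'm':2
C (first-col start): C('$')=0, C('h')=1, C('i')=3, C('j')=5, C('m')=7
L[0]='h': occ=0, LF[0]=C('h')+0=1+0=1
L[1]='h': occ=1, LF[1]=C('h')+1=1+1=2
L[2]='j': occ=0, LF[2]=C('j')+0=5+0=5
L[3]='m': occ=0, LF[3]=C('m')+0=7+0=7
L[4]='i': occ=0, LF[4]=C('i')+0=3+0=3
L[5]='m': occ=1, LF[5]=C('m')+1=7+1=8
L[6]='i': occ=1, LF[6]=C('i')+1=3+1=4
L[7]='$': occ=0, LF[7]=C('$')+0=0+0=0
L[8]='j': occ=1, LF[8]=C('j')+1=5+1=6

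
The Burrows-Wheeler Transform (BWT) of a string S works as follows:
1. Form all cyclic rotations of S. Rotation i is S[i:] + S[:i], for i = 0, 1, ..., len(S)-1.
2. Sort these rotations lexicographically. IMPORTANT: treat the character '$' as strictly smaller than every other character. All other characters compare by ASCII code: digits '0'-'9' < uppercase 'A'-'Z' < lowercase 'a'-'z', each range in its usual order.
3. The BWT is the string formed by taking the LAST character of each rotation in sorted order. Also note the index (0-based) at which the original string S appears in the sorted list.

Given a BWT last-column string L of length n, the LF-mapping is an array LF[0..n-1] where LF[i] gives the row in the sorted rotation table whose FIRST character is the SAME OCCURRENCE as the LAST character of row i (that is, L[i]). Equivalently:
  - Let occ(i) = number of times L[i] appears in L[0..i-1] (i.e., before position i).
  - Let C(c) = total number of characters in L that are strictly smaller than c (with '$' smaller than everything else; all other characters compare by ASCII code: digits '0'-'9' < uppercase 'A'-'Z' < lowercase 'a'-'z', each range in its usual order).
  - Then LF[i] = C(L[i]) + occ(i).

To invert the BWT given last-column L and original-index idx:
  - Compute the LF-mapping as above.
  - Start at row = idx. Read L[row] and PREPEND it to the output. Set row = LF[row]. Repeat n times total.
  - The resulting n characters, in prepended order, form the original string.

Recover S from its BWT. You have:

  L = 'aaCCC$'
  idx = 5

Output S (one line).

LF mapping: 4 5 1 2 3 0
Walk LF starting at row 5, prepending L[row]:
  step 1: row=5, L[5]='$', prepend. Next row=LF[5]=0
  step 2: row=0, L[0]='a', prepend. Next row=LF[0]=4
  step 3: row=4, L[4]='C', prepend. Next row=LF[4]=3
  step 4: row=3, L[3]='C', prepend. Next row=LF[3]=2
  step 5: row=2, L[2]='C', prepend. Next row=LF[2]=1
  step 6: row=1, L[1]='a', prepend. Next row=LF[1]=5
Reversed output: aCCCa$

Answer: aCCCa$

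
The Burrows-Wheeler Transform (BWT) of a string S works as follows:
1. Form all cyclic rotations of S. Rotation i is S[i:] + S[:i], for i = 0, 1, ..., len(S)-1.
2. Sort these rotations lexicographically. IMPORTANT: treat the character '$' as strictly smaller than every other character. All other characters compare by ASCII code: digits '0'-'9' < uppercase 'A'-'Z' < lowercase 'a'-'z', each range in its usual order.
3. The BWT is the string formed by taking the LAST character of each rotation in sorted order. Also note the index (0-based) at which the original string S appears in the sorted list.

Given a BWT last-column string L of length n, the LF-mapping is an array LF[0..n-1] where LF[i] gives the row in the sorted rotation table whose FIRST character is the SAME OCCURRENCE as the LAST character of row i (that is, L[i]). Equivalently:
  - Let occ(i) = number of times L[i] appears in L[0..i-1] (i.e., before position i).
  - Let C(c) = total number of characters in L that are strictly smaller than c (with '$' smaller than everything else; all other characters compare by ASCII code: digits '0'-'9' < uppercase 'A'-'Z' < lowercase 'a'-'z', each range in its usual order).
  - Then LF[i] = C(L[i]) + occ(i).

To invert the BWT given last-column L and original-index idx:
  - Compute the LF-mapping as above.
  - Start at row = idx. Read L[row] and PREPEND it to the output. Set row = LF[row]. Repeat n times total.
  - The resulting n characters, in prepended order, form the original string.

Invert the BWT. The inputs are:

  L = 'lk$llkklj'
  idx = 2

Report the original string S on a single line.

Answer: kjllklkl$

Derivation:
LF mapping: 5 2 0 6 7 3 4 8 1
Walk LF starting at row 2, prepending L[row]:
  step 1: row=2, L[2]='$', prepend. Next row=LF[2]=0
  step 2: row=0, L[0]='l', prepend. Next row=LF[0]=5
  step 3: row=5, L[5]='k', prepend. Next row=LF[5]=3
  step 4: row=3, L[3]='l', prepend. Next row=LF[3]=6
  step 5: row=6, L[6]='k', prepend. Next row=LF[6]=4
  step 6: row=4, L[4]='l', prepend. Next row=LF[4]=7
  step 7: row=7, L[7]='l', prepend. Next row=LF[7]=8
  step 8: row=8, L[8]='j', prepend. Next row=LF[8]=1
  step 9: row=1, L[1]='k', prepend. Next row=LF[1]=2
Reversed output: kjllklkl$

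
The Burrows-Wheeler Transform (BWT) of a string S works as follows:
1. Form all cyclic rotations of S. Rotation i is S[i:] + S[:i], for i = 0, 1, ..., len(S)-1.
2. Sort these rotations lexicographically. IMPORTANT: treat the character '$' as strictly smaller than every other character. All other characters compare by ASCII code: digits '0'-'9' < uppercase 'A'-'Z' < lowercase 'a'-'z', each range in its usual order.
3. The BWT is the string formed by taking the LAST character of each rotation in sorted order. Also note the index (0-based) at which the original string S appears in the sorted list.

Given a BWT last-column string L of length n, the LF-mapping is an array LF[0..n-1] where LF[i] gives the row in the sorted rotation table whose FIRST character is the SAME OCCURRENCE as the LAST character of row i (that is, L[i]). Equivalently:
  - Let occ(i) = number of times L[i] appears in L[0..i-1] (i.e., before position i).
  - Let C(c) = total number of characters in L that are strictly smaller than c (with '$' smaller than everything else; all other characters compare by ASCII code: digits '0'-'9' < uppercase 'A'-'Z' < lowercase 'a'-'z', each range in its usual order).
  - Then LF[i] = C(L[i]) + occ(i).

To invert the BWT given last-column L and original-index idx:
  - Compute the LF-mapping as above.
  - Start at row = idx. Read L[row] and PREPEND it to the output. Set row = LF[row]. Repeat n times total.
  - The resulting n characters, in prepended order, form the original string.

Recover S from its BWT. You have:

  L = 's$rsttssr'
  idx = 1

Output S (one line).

Answer: rrtsstss$

Derivation:
LF mapping: 3 0 1 4 7 8 5 6 2
Walk LF starting at row 1, prepending L[row]:
  step 1: row=1, L[1]='$', prepend. Next row=LF[1]=0
  step 2: row=0, L[0]='s', prepend. Next row=LF[0]=3
  step 3: row=3, L[3]='s', prepend. Next row=LF[3]=4
  step 4: row=4, L[4]='t', prepend. Next row=LF[4]=7
  step 5: row=7, L[7]='s', prepend. Next row=LF[7]=6
  step 6: row=6, L[6]='s', prepend. Next row=LF[6]=5
  step 7: row=5, L[5]='t', prepend. Next row=LF[5]=8
  step 8: row=8, L[8]='r', prepend. Next row=LF[8]=2
  step 9: row=2, L[2]='r', prepend. Next row=LF[2]=1
Reversed output: rrtsstss$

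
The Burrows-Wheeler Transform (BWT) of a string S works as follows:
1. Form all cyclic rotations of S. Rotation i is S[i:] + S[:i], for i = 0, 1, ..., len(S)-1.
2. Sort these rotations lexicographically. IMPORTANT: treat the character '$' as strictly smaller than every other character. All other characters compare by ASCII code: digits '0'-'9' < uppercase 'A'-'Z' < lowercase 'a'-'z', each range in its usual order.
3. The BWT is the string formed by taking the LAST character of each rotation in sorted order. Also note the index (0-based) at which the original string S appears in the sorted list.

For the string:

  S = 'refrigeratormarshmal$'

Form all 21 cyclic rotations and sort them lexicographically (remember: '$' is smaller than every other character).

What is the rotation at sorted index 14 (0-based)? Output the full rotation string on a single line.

Answer: ratormarshmal$refrige

Derivation:
All 21 rotations (rotation i = S[i:]+S[:i]):
  rot[0] = refrigeratormarshmal$
  rot[1] = efrigeratormarshmal$r
  rot[2] = frigeratormarshmal$re
  rot[3] = rigeratormarshmal$ref
  rot[4] = igeratormarshmal$refr
  rot[5] = geratormarshmal$refri
  rot[6] = eratormarshmal$refrig
  rot[7] = ratormarshmal$refrige
  rot[8] = atormarshmal$refriger
  rot[9] = tormarshmal$refrigera
  rot[10] = ormarshmal$refrigerat
  rot[11] = rmarshmal$refrigerato
  rot[12] = marshmal$refrigerator
  rot[13] = arshmal$refrigeratorm
  rot[14] = rshmal$refrigeratorma
  rot[15] = shmal$refrigeratormar
  rot[16] = hmal$refrigeratormars
  rot[17] = mal$refrigeratormarsh
  rot[18] = al$refrigeratormarshm
  rot[19] = l$refrigeratormarshma
  rot[20] = $refrigeratormarshmal
Sorted (with $ < everything):
  sorted[0] = $refrigeratormarshmal
  sorted[1] = al$refrigeratormarshm
  sorted[2] = arshmal$refrigeratorm
  sorted[3] = atormarshmal$refriger
  sorted[4] = efrigeratormarshmal$r
  sorted[5] = eratormarshmal$refrig
  sorted[6] = frigeratormarshmal$re
  sorted[7] = geratormarshmal$refri
  sorted[8] = hmal$refrigeratormars
  sorted[9] = igeratormarshmal$refr
  sorted[10] = l$refrigeratormarshma
  sorted[11] = mal$refrigeratormarsh
  sorted[12] = marshmal$refrigerator
  sorted[13] = ormarshmal$refrigerat
  sorted[14] = ratormarshmal$refrige
  sorted[15] = refrigeratormarshmal$
  sorted[16] = rigeratormarshmal$ref
  sorted[17] = rmarshmal$refrigerato
  sorted[18] = rshmal$refrigeratorma
  sorted[19] = shmal$refrigeratormar
  sorted[20] = tormarshmal$refrigera
sorted[14] = ratormarshmal$refrige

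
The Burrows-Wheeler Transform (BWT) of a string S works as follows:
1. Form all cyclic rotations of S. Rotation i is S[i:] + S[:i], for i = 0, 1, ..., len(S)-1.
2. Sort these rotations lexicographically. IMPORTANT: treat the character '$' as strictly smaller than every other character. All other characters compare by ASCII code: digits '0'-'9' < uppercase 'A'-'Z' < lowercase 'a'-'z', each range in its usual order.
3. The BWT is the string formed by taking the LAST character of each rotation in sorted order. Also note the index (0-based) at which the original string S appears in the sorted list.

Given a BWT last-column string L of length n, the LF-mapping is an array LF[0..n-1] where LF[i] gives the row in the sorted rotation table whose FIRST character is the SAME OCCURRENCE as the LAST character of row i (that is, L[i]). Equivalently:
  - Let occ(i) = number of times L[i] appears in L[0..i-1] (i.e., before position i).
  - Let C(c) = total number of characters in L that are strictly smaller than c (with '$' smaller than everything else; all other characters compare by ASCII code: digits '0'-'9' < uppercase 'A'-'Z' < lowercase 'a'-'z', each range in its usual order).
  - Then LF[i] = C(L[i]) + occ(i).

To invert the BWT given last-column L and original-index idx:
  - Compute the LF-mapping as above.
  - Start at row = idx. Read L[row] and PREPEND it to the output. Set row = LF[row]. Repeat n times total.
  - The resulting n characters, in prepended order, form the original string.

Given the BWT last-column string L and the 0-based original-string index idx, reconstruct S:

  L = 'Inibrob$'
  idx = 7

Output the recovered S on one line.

Answer: ribbonI$

Derivation:
LF mapping: 1 5 4 2 7 6 3 0
Walk LF starting at row 7, prepending L[row]:
  step 1: row=7, L[7]='$', prepend. Next row=LF[7]=0
  step 2: row=0, L[0]='I', prepend. Next row=LF[0]=1
  step 3: row=1, L[1]='n', prepend. Next row=LF[1]=5
  step 4: row=5, L[5]='o', prepend. Next row=LF[5]=6
  step 5: row=6, L[6]='b', prepend. Next row=LF[6]=3
  step 6: row=3, L[3]='b', prepend. Next row=LF[3]=2
  step 7: row=2, L[2]='i', prepend. Next row=LF[2]=4
  step 8: row=4, L[4]='r', prepend. Next row=LF[4]=7
Reversed output: ribbonI$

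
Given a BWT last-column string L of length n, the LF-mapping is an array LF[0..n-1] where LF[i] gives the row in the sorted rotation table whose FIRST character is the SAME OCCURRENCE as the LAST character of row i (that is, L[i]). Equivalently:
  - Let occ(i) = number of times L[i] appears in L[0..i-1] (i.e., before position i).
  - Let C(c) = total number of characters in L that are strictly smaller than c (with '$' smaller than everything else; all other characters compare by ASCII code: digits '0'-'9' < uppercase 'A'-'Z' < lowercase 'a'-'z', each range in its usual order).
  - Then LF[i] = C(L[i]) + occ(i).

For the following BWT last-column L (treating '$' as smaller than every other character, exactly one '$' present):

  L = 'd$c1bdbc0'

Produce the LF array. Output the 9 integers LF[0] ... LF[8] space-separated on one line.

Char counts: '$':1, '0':1, '1':1, 'b':2, 'c':2, 'd':2
C (first-col start): C('$')=0, C('0')=1, C('1')=2, C('b')=3, C('c')=5, C('d')=7
L[0]='d': occ=0, LF[0]=C('d')+0=7+0=7
L[1]='$': occ=0, LF[1]=C('$')+0=0+0=0
L[2]='c': occ=0, LF[2]=C('c')+0=5+0=5
L[3]='1': occ=0, LF[3]=C('1')+0=2+0=2
L[4]='b': occ=0, LF[4]=C('b')+0=3+0=3
L[5]='d': occ=1, LF[5]=C('d')+1=7+1=8
L[6]='b': occ=1, LF[6]=C('b')+1=3+1=4
L[7]='c': occ=1, LF[7]=C('c')+1=5+1=6
L[8]='0': occ=0, LF[8]=C('0')+0=1+0=1

Answer: 7 0 5 2 3 8 4 6 1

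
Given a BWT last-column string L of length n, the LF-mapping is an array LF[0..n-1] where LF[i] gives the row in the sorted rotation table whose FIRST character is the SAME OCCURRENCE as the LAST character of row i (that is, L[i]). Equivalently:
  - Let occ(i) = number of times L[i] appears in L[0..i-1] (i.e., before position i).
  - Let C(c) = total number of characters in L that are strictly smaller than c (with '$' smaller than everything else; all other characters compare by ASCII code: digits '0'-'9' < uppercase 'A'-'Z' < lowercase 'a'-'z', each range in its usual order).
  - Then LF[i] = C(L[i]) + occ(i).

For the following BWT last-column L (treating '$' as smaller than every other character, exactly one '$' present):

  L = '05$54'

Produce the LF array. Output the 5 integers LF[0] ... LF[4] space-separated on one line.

Char counts: '$':1, '0':1, '4':1, '5':2
C (first-col start): C('$')=0, C('0')=1, C('4')=2, C('5')=3
L[0]='0': occ=0, LF[0]=C('0')+0=1+0=1
L[1]='5': occ=0, LF[1]=C('5')+0=3+0=3
L[2]='$': occ=0, LF[2]=C('$')+0=0+0=0
L[3]='5': occ=1, LF[3]=C('5')+1=3+1=4
L[4]='4': occ=0, LF[4]=C('4')+0=2+0=2

Answer: 1 3 0 4 2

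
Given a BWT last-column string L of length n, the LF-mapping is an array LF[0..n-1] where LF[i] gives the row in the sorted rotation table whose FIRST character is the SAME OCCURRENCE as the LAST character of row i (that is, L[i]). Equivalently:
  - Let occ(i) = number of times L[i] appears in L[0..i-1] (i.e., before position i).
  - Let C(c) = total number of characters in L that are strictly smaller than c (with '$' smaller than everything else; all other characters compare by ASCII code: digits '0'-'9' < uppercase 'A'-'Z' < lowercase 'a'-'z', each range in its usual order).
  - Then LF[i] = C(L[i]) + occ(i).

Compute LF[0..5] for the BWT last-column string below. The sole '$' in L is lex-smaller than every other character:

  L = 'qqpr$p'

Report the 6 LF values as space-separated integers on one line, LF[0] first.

Char counts: '$':1, 'p':2, 'q':2, 'r':1
C (first-col start): C('$')=0, C('p')=1, C('q')=3, C('r')=5
L[0]='q': occ=0, LF[0]=C('q')+0=3+0=3
L[1]='q': occ=1, LF[1]=C('q')+1=3+1=4
L[2]='p': occ=0, LF[2]=C('p')+0=1+0=1
L[3]='r': occ=0, LF[3]=C('r')+0=5+0=5
L[4]='$': occ=0, LF[4]=C('$')+0=0+0=0
L[5]='p': occ=1, LF[5]=C('p')+1=1+1=2

Answer: 3 4 1 5 0 2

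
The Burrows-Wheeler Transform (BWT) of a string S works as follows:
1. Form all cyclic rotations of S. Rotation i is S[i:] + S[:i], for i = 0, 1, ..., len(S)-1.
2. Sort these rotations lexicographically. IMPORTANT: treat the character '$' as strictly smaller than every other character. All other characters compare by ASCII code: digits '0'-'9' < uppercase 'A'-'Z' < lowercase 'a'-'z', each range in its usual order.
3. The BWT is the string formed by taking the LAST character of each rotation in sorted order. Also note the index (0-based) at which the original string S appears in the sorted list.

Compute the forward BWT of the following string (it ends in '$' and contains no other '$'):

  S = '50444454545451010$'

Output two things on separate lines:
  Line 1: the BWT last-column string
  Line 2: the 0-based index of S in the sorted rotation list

Answer: 0115050445554$4444
13

Derivation:
All 18 rotations (rotation i = S[i:]+S[:i]):
  rot[0] = 50444454545451010$
  rot[1] = 0444454545451010$5
  rot[2] = 444454545451010$50
  rot[3] = 44454545451010$504
  rot[4] = 4454545451010$5044
  rot[5] = 454545451010$50444
  rot[6] = 54545451010$504444
  rot[7] = 4545451010$5044445
  rot[8] = 545451010$50444454
  rot[9] = 45451010$504444545
  rot[10] = 5451010$5044445454
  rot[11] = 451010$50444454545
  rot[12] = 51010$504444545454
  rot[13] = 1010$5044445454545
  rot[14] = 010$50444454545451
  rot[15] = 10$504444545454510
  rot[16] = 0$5044445454545101
  rot[17] = $50444454545451010
Sorted (with $ < everything):
  sorted[0] = $50444454545451010  (last char: '0')
  sorted[1] = 0$5044445454545101  (last char: '1')
  sorted[2] = 010$50444454545451  (last char: '1')
  sorted[3] = 0444454545451010$5  (last char: '5')
  sorted[4] = 10$504444545454510  (last char: '0')
  sorted[5] = 1010$5044445454545  (last char: '5')
  sorted[6] = 444454545451010$50  (last char: '0')
  sorted[7] = 44454545451010$504  (last char: '4')
  sorted[8] = 4454545451010$5044  (last char: '4')
  sorted[9] = 451010$50444454545  (last char: '5')
  sorted[10] = 45451010$504444545  (last char: '5')
  sorted[11] = 4545451010$5044445  (last char: '5')
  sorted[12] = 454545451010$50444  (last char: '4')
  sorted[13] = 50444454545451010$  (last char: '$')
  sorted[14] = 51010$504444545454  (last char: '4')
  sorted[15] = 5451010$5044445454  (last char: '4')
  sorted[16] = 545451010$50444454  (last char: '4')
  sorted[17] = 54545451010$504444  (last char: '4')
Last column: 0115050445554$4444
Original string S is at sorted index 13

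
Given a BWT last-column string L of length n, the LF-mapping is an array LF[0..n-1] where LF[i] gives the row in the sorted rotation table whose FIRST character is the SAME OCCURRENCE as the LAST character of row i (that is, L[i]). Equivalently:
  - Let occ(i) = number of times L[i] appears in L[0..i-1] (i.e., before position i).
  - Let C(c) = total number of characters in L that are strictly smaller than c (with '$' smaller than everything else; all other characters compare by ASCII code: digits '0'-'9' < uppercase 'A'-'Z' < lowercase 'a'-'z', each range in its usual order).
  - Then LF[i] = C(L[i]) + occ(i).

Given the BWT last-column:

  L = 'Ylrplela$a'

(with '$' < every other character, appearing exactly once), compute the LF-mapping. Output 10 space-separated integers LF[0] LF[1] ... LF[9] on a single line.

Answer: 1 5 9 8 6 4 7 2 0 3

Derivation:
Char counts: '$':1, 'Y':1, 'a':2, 'e':1, 'l':3, 'p':1, 'r':1
C (first-col start): C('$')=0, C('Y')=1, C('a')=2, C('e')=4, C('l')=5, C('p')=8, C('r')=9
L[0]='Y': occ=0, LF[0]=C('Y')+0=1+0=1
L[1]='l': occ=0, LF[1]=C('l')+0=5+0=5
L[2]='r': occ=0, LF[2]=C('r')+0=9+0=9
L[3]='p': occ=0, LF[3]=C('p')+0=8+0=8
L[4]='l': occ=1, LF[4]=C('l')+1=5+1=6
L[5]='e': occ=0, LF[5]=C('e')+0=4+0=4
L[6]='l': occ=2, LF[6]=C('l')+2=5+2=7
L[7]='a': occ=0, LF[7]=C('a')+0=2+0=2
L[8]='$': occ=0, LF[8]=C('$')+0=0+0=0
L[9]='a': occ=1, LF[9]=C('a')+1=2+1=3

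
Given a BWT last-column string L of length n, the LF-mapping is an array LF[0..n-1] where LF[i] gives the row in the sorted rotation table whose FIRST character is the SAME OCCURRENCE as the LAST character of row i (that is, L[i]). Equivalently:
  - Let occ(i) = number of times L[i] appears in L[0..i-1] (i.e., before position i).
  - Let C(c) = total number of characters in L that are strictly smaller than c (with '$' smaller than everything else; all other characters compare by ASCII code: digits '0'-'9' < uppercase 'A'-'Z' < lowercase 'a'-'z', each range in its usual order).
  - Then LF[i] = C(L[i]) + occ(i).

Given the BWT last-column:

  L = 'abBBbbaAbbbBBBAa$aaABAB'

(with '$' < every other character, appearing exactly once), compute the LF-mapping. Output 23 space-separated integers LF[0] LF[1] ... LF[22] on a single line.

Answer: 12 17 5 6 18 19 13 1 20 21 22 7 8 9 2 14 0 15 16 3 10 4 11

Derivation:
Char counts: '$':1, 'A':4, 'B':7, 'a':5, 'b':6
C (first-col start): C('$')=0, C('A')=1, C('B')=5, C('a')=12, C('b')=17
L[0]='a': occ=0, LF[0]=C('a')+0=12+0=12
L[1]='b': occ=0, LF[1]=C('b')+0=17+0=17
L[2]='B': occ=0, LF[2]=C('B')+0=5+0=5
L[3]='B': occ=1, LF[3]=C('B')+1=5+1=6
L[4]='b': occ=1, LF[4]=C('b')+1=17+1=18
L[5]='b': occ=2, LF[5]=C('b')+2=17+2=19
L[6]='a': occ=1, LF[6]=C('a')+1=12+1=13
L[7]='A': occ=0, LF[7]=C('A')+0=1+0=1
L[8]='b': occ=3, LF[8]=C('b')+3=17+3=20
L[9]='b': occ=4, LF[9]=C('b')+4=17+4=21
L[10]='b': occ=5, LF[10]=C('b')+5=17+5=22
L[11]='B': occ=2, LF[11]=C('B')+2=5+2=7
L[12]='B': occ=3, LF[12]=C('B')+3=5+3=8
L[13]='B': occ=4, LF[13]=C('B')+4=5+4=9
L[14]='A': occ=1, LF[14]=C('A')+1=1+1=2
L[15]='a': occ=2, LF[15]=C('a')+2=12+2=14
L[16]='$': occ=0, LF[16]=C('$')+0=0+0=0
L[17]='a': occ=3, LF[17]=C('a')+3=12+3=15
L[18]='a': occ=4, LF[18]=C('a')+4=12+4=16
L[19]='A': occ=2, LF[19]=C('A')+2=1+2=3
L[20]='B': occ=5, LF[20]=C('B')+5=5+5=10
L[21]='A': occ=3, LF[21]=C('A')+3=1+3=4
L[22]='B': occ=6, LF[22]=C('B')+6=5+6=11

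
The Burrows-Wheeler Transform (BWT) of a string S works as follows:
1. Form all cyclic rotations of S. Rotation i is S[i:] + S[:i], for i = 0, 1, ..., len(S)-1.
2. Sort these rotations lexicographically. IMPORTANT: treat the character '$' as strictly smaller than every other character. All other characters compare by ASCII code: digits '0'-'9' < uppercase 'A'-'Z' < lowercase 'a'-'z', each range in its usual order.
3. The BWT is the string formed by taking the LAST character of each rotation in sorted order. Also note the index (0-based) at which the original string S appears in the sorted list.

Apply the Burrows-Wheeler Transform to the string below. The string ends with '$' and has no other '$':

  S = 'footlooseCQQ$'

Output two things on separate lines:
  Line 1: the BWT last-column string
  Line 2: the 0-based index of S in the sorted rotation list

All 13 rotations (rotation i = S[i:]+S[:i]):
  rot[0] = footlooseCQQ$
  rot[1] = ootlooseCQQ$f
  rot[2] = otlooseCQQ$fo
  rot[3] = tlooseCQQ$foo
  rot[4] = looseCQQ$foot
  rot[5] = ooseCQQ$footl
  rot[6] = oseCQQ$footlo
  rot[7] = seCQQ$footloo
  rot[8] = eCQQ$footloos
  rot[9] = CQQ$footloose
  rot[10] = QQ$footlooseC
  rot[11] = Q$footlooseCQ
  rot[12] = $footlooseCQQ
Sorted (with $ < everything):
  sorted[0] = $footlooseCQQ  (last char: 'Q')
  sorted[1] = CQQ$footloose  (last char: 'e')
  sorted[2] = Q$footlooseCQ  (last char: 'Q')
  sorted[3] = QQ$footlooseC  (last char: 'C')
  sorted[4] = eCQQ$footloos  (last char: 's')
  sorted[5] = footlooseCQQ$  (last char: '$')
  sorted[6] = looseCQQ$foot  (last char: 't')
  sorted[7] = ooseCQQ$footl  (last char: 'l')
  sorted[8] = ootlooseCQQ$f  (last char: 'f')
  sorted[9] = oseCQQ$footlo  (last char: 'o')
  sorted[10] = otlooseCQQ$fo  (last char: 'o')
  sorted[11] = seCQQ$footloo  (last char: 'o')
  sorted[12] = tlooseCQQ$foo  (last char: 'o')
Last column: QeQCs$tlfoooo
Original string S is at sorted index 5

Answer: QeQCs$tlfoooo
5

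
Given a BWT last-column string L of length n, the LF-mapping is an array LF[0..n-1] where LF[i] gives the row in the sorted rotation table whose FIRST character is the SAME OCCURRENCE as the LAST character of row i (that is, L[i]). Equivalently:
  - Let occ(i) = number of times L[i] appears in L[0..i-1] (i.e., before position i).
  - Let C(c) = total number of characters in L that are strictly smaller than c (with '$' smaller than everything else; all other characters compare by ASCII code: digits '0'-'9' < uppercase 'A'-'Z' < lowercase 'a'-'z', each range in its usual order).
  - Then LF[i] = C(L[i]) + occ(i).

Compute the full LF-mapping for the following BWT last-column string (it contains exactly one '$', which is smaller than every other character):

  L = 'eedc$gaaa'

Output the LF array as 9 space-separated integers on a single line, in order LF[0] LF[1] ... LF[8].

Answer: 6 7 5 4 0 8 1 2 3

Derivation:
Char counts: '$':1, 'a':3, 'c':1, 'd':1, 'e':2, 'g':1
C (first-col start): C('$')=0, C('a')=1, C('c')=4, C('d')=5, C('e')=6, C('g')=8
L[0]='e': occ=0, LF[0]=C('e')+0=6+0=6
L[1]='e': occ=1, LF[1]=C('e')+1=6+1=7
L[2]='d': occ=0, LF[2]=C('d')+0=5+0=5
L[3]='c': occ=0, LF[3]=C('c')+0=4+0=4
L[4]='$': occ=0, LF[4]=C('$')+0=0+0=0
L[5]='g': occ=0, LF[5]=C('g')+0=8+0=8
L[6]='a': occ=0, LF[6]=C('a')+0=1+0=1
L[7]='a': occ=1, LF[7]=C('a')+1=1+1=2
L[8]='a': occ=2, LF[8]=C('a')+2=1+2=3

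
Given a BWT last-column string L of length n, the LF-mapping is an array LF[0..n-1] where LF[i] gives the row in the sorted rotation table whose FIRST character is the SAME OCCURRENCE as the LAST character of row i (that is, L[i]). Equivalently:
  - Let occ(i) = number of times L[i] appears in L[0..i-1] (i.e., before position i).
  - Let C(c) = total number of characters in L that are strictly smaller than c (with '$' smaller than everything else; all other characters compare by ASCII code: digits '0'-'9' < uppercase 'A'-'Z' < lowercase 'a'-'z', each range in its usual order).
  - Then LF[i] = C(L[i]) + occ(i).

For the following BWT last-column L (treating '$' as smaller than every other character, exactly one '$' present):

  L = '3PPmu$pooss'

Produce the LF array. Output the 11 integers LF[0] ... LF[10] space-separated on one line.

Char counts: '$':1, '3':1, 'P':2, 'm':1, 'o':2, 'p':1, 's':2, 'u':1
C (first-col start): C('$')=0, C('3')=1, C('P')=2, C('m')=4, C('o')=5, C('p')=7, C('s')=8, C('u')=10
L[0]='3': occ=0, LF[0]=C('3')+0=1+0=1
L[1]='P': occ=0, LF[1]=C('P')+0=2+0=2
L[2]='P': occ=1, LF[2]=C('P')+1=2+1=3
L[3]='m': occ=0, LF[3]=C('m')+0=4+0=4
L[4]='u': occ=0, LF[4]=C('u')+0=10+0=10
L[5]='$': occ=0, LF[5]=C('$')+0=0+0=0
L[6]='p': occ=0, LF[6]=C('p')+0=7+0=7
L[7]='o': occ=0, LF[7]=C('o')+0=5+0=5
L[8]='o': occ=1, LF[8]=C('o')+1=5+1=6
L[9]='s': occ=0, LF[9]=C('s')+0=8+0=8
L[10]='s': occ=1, LF[10]=C('s')+1=8+1=9

Answer: 1 2 3 4 10 0 7 5 6 8 9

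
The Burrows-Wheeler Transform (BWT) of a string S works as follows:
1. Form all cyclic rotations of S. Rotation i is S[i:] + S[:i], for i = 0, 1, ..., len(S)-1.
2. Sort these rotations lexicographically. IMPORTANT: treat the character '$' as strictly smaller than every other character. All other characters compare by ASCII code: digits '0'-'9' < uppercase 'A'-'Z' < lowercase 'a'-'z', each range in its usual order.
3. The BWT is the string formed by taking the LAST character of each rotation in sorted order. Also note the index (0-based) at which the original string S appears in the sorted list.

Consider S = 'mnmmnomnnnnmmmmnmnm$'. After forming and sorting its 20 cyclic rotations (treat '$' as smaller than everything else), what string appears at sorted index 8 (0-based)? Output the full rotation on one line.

Answer: mnmnm$mnmmnomnnnnmmm

Derivation:
All 20 rotations (rotation i = S[i:]+S[:i]):
  rot[0] = mnmmnomnnnnmmmmnmnm$
  rot[1] = nmmnomnnnnmmmmnmnm$m
  rot[2] = mmnomnnnnmmmmnmnm$mn
  rot[3] = mnomnnnnmmmmnmnm$mnm
  rot[4] = nomnnnnmmmmnmnm$mnmm
  rot[5] = omnnnnmmmmnmnm$mnmmn
  rot[6] = mnnnnmmmmnmnm$mnmmno
  rot[7] = nnnnmmmmnmnm$mnmmnom
  rot[8] = nnnmmmmnmnm$mnmmnomn
  rot[9] = nnmmmmnmnm$mnmmnomnn
  rot[10] = nmmmmnmnm$mnmmnomnnn
  rot[11] = mmmmnmnm$mnmmnomnnnn
  rot[12] = mmmnmnm$mnmmnomnnnnm
  rot[13] = mmnmnm$mnmmnomnnnnmm
  rot[14] = mnmnm$mnmmnomnnnnmmm
  rot[15] = nmnm$mnmmnomnnnnmmmm
  rot[16] = mnm$mnmmnomnnnnmmmmn
  rot[17] = nm$mnmmnomnnnnmmmmnm
  rot[18] = m$mnmmnomnnnnmmmmnmn
  rot[19] = $mnmmnomnnnnmmmmnmnm
Sorted (with $ < everything):
  sorted[0] = $mnmmnomnnnnmmmmnmnm
  sorted[1] = m$mnmmnomnnnnmmmmnmn
  sorted[2] = mmmmnmnm$mnmmnomnnnn
  sorted[3] = mmmnmnm$mnmmnomnnnnm
  sorted[4] = mmnmnm$mnmmnomnnnnmm
  sorted[5] = mmnomnnnnmmmmnmnm$mn
  sorted[6] = mnm$mnmmnomnnnnmmmmn
  sorted[7] = mnmmnomnnnnmmmmnmnm$
  sorted[8] = mnmnm$mnmmnomnnnnmmm
  sorted[9] = mnnnnmmmmnmnm$mnmmno
  sorted[10] = mnomnnnnmmmmnmnm$mnm
  sorted[11] = nm$mnmmnomnnnnmmmmnm
  sorted[12] = nmmmmnmnm$mnmmnomnnn
  sorted[13] = nmmnomnnnnmmmmnmnm$m
  sorted[14] = nmnm$mnmmnomnnnnmmmm
  sorted[15] = nnmmmmnmnm$mnmmnomnn
  sorted[16] = nnnmmmmnmnm$mnmmnomn
  sorted[17] = nnnnmmmmnmnm$mnmmnom
  sorted[18] = nomnnnnmmmmnmnm$mnmm
  sorted[19] = omnnnnmmmmnmnm$mnmmn
sorted[8] = mnmnm$mnmmnomnnnnmmm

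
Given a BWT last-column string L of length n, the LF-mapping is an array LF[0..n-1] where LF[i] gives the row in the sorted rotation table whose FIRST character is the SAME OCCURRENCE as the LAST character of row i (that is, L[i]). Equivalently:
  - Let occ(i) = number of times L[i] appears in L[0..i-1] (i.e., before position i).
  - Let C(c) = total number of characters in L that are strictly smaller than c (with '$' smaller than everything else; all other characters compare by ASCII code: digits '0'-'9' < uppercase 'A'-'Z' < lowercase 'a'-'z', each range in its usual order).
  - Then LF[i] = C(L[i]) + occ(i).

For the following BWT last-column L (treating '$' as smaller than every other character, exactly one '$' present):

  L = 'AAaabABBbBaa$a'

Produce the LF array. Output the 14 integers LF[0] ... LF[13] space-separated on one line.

Answer: 1 2 7 8 12 3 4 5 13 6 9 10 0 11

Derivation:
Char counts: '$':1, 'A':3, 'B':3, 'a':5, 'b':2
C (first-col start): C('$')=0, C('A')=1, C('B')=4, C('a')=7, C('b')=12
L[0]='A': occ=0, LF[0]=C('A')+0=1+0=1
L[1]='A': occ=1, LF[1]=C('A')+1=1+1=2
L[2]='a': occ=0, LF[2]=C('a')+0=7+0=7
L[3]='a': occ=1, LF[3]=C('a')+1=7+1=8
L[4]='b': occ=0, LF[4]=C('b')+0=12+0=12
L[5]='A': occ=2, LF[5]=C('A')+2=1+2=3
L[6]='B': occ=0, LF[6]=C('B')+0=4+0=4
L[7]='B': occ=1, LF[7]=C('B')+1=4+1=5
L[8]='b': occ=1, LF[8]=C('b')+1=12+1=13
L[9]='B': occ=2, LF[9]=C('B')+2=4+2=6
L[10]='a': occ=2, LF[10]=C('a')+2=7+2=9
L[11]='a': occ=3, LF[11]=C('a')+3=7+3=10
L[12]='$': occ=0, LF[12]=C('$')+0=0+0=0
L[13]='a': occ=4, LF[13]=C('a')+4=7+4=11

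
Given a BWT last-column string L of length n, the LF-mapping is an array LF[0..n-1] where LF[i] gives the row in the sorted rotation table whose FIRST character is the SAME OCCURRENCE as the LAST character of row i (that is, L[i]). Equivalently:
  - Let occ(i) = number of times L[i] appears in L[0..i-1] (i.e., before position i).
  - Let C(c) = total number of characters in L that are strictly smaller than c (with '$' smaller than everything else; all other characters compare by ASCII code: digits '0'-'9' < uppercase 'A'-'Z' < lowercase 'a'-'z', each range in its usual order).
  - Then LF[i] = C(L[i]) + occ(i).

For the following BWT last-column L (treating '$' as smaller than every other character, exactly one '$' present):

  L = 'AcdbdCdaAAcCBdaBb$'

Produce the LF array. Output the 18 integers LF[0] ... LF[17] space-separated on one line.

Char counts: '$':1, 'A':3, 'B':2, 'C':2, 'a':2, 'b':2, 'c':2, 'd':4
C (first-col start): C('$')=0, C('A')=1, C('B')=4, C('C')=6, C('a')=8, C('b')=10, C('c')=12, C('d')=14
L[0]='A': occ=0, LF[0]=C('A')+0=1+0=1
L[1]='c': occ=0, LF[1]=C('c')+0=12+0=12
L[2]='d': occ=0, LF[2]=C('d')+0=14+0=14
L[3]='b': occ=0, LF[3]=C('b')+0=10+0=10
L[4]='d': occ=1, LF[4]=C('d')+1=14+1=15
L[5]='C': occ=0, LF[5]=C('C')+0=6+0=6
L[6]='d': occ=2, LF[6]=C('d')+2=14+2=16
L[7]='a': occ=0, LF[7]=C('a')+0=8+0=8
L[8]='A': occ=1, LF[8]=C('A')+1=1+1=2
L[9]='A': occ=2, LF[9]=C('A')+2=1+2=3
L[10]='c': occ=1, LF[10]=C('c')+1=12+1=13
L[11]='C': occ=1, LF[11]=C('C')+1=6+1=7
L[12]='B': occ=0, LF[12]=C('B')+0=4+0=4
L[13]='d': occ=3, LF[13]=C('d')+3=14+3=17
L[14]='a': occ=1, LF[14]=C('a')+1=8+1=9
L[15]='B': occ=1, LF[15]=C('B')+1=4+1=5
L[16]='b': occ=1, LF[16]=C('b')+1=10+1=11
L[17]='$': occ=0, LF[17]=C('$')+0=0+0=0

Answer: 1 12 14 10 15 6 16 8 2 3 13 7 4 17 9 5 11 0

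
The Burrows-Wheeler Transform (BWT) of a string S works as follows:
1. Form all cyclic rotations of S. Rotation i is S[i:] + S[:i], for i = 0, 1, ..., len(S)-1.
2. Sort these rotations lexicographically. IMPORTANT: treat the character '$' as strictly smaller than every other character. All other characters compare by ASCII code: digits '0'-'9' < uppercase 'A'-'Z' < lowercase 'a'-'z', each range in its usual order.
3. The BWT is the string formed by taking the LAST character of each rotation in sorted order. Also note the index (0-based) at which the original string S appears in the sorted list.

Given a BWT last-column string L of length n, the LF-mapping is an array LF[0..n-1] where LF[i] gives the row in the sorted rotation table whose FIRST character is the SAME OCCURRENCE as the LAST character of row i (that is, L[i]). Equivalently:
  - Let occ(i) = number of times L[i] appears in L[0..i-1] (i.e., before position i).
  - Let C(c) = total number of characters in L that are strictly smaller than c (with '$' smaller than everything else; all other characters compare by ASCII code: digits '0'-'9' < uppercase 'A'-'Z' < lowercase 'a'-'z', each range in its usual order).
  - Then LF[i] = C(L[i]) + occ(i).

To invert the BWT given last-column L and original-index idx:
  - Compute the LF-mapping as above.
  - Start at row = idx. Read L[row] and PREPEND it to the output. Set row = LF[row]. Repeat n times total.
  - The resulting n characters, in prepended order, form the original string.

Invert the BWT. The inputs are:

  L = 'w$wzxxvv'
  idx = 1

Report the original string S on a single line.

Answer: vxxwvzw$

Derivation:
LF mapping: 3 0 4 7 5 6 1 2
Walk LF starting at row 1, prepending L[row]:
  step 1: row=1, L[1]='$', prepend. Next row=LF[1]=0
  step 2: row=0, L[0]='w', prepend. Next row=LF[0]=3
  step 3: row=3, L[3]='z', prepend. Next row=LF[3]=7
  step 4: row=7, L[7]='v', prepend. Next row=LF[7]=2
  step 5: row=2, L[2]='w', prepend. Next row=LF[2]=4
  step 6: row=4, L[4]='x', prepend. Next row=LF[4]=5
  step 7: row=5, L[5]='x', prepend. Next row=LF[5]=6
  step 8: row=6, L[6]='v', prepend. Next row=LF[6]=1
Reversed output: vxxwvzw$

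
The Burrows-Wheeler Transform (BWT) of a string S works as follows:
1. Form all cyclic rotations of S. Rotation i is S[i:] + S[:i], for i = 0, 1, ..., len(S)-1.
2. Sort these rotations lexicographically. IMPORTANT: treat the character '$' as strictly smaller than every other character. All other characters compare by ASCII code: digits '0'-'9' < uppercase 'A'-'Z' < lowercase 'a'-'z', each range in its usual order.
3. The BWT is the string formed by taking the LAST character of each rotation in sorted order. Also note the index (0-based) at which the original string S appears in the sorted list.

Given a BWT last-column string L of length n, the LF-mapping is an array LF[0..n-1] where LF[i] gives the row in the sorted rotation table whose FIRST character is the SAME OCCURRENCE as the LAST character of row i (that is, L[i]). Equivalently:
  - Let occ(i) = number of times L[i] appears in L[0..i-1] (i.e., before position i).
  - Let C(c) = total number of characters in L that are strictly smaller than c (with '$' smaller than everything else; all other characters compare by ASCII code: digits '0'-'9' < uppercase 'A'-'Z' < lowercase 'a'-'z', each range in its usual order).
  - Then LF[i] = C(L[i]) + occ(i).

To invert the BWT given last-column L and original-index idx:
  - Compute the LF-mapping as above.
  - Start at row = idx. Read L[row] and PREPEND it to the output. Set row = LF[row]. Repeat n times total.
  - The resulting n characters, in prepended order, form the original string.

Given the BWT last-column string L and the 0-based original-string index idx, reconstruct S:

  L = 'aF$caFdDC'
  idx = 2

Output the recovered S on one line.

Answer: DcFCdaFa$

Derivation:
LF mapping: 5 3 0 7 6 4 8 2 1
Walk LF starting at row 2, prepending L[row]:
  step 1: row=2, L[2]='$', prepend. Next row=LF[2]=0
  step 2: row=0, L[0]='a', prepend. Next row=LF[0]=5
  step 3: row=5, L[5]='F', prepend. Next row=LF[5]=4
  step 4: row=4, L[4]='a', prepend. Next row=LF[4]=6
  step 5: row=6, L[6]='d', prepend. Next row=LF[6]=8
  step 6: row=8, L[8]='C', prepend. Next row=LF[8]=1
  step 7: row=1, L[1]='F', prepend. Next row=LF[1]=3
  step 8: row=3, L[3]='c', prepend. Next row=LF[3]=7
  step 9: row=7, L[7]='D', prepend. Next row=LF[7]=2
Reversed output: DcFCdaFa$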